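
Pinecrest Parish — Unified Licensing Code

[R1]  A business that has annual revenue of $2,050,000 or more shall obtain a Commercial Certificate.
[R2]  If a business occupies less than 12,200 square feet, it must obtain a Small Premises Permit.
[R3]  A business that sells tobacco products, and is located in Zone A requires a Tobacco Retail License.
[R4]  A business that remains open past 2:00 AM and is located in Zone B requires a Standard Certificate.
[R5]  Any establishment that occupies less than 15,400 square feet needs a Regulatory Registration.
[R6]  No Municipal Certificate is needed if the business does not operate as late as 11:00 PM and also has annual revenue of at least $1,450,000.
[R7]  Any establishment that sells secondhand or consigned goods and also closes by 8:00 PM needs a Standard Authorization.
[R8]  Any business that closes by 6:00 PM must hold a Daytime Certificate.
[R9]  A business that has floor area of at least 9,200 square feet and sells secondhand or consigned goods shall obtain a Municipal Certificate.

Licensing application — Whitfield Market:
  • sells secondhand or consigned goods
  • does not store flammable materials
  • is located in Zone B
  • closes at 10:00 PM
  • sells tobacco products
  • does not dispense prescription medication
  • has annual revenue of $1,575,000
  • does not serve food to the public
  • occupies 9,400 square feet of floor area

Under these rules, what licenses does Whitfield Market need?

[R1] revenue $1,575,000 < $2,050,000 → Commercial Certificate not required.
[R2] floor area 9,400 square feet < 12,200 square feet → Small Premises Permit required.
[R3] sells tobacco products; is located in Zone B (not: is located in Zone A) → Tobacco Retail License not required.
[R4] closes 10:00 PM, at/before 2:00 AM; is located in Zone B → Standard Certificate not required.
[R5] floor area 9,400 square feet < 15,400 square feet → Regulatory Registration required.
[R6] closes 10:00 PM, at/before 11:00 PM; revenue $1,575,000 ≥ $1,450,000 → exempt from Municipal Certificate.
[R7] sells secondhand or consigned goods; closes 10:00 PM, after 8:00 PM → Standard Authorization not required.
[R8] closes 10:00 PM, after 6:00 PM → Daytime Certificate not required.
[R9] floor area 9,400 square feet ≥ 9,200 square feet; sells secondhand or consigned goods → Municipal Certificate required.

Regulatory Registration, Small Premises Permit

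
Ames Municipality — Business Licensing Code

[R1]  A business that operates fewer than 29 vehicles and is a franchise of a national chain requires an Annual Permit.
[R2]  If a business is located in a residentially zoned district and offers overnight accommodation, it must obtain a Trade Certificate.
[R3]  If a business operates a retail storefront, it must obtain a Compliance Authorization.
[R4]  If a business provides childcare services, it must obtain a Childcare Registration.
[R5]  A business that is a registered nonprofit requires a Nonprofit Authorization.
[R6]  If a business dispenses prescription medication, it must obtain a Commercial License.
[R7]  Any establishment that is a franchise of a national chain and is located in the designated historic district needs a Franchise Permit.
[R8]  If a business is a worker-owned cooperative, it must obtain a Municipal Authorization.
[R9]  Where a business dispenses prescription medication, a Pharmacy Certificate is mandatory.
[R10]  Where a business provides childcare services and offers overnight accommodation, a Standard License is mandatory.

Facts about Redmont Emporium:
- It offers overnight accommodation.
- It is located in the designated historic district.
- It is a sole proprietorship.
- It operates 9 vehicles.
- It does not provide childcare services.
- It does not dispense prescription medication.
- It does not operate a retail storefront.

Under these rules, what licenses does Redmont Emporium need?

None

[R1] vehicles 9 < 29; is a sole proprietorship (not: is a franchise of a national chain) → Annual Permit not required.
[R2] is located in the designated historic district (not: is located in a residentially zoned district); offers overnight accommodation → Trade Certificate not required.
[R3] does not operate a retail storefront → Compliance Authorization not required.
[R4] does not provide childcare services → Childcare Registration not required.
[R5] is a sole proprietorship (not: is a registered nonprofit) → Nonprofit Authorization not required.
[R6] does not dispense prescription medication → Commercial License not required.
[R7] is a sole proprietorship (not: is a franchise of a national chain); is located in the designated historic district → Franchise Permit not required.
[R8] is a sole proprietorship (not: is a worker-owned cooperative) → Municipal Authorization not required.
[R9] does not dispense prescription medication → Pharmacy Certificate not required.
[R10] does not provide childcare services; offers overnight accommodation → Standard License not required.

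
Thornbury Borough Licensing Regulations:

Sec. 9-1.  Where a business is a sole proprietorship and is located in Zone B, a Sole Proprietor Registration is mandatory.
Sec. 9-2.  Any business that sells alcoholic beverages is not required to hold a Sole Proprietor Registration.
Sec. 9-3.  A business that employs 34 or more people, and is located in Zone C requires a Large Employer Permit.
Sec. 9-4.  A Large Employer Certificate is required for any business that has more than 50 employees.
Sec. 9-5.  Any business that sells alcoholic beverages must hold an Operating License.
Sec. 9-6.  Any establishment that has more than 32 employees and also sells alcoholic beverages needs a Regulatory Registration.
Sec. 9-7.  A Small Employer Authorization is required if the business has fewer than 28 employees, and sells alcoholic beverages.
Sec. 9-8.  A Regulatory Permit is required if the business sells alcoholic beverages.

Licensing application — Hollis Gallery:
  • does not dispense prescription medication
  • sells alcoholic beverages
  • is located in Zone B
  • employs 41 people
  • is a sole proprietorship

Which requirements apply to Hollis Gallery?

Operating License, Regulatory Permit, Regulatory Registration

Sec. 9-1. is a sole proprietorship; is located in Zone B → Sole Proprietor Registration required.
Sec. 9-2. sells alcoholic beverages → exempt from Sole Proprietor Registration.
Sec. 9-3. employees 41 ≥ 34; is located in Zone B (not: is located in Zone C) → Large Employer Permit not required.
Sec. 9-4. employees 41 ≤ 50 → Large Employer Certificate not required.
Sec. 9-5. sells alcoholic beverages → Operating License required.
Sec. 9-6. employees 41 > 32; sells alcoholic beverages → Regulatory Registration required.
Sec. 9-7. employees 41 ≥ 28; sells alcoholic beverages → Small Employer Authorization not required.
Sec. 9-8. sells alcoholic beverages → Regulatory Permit required.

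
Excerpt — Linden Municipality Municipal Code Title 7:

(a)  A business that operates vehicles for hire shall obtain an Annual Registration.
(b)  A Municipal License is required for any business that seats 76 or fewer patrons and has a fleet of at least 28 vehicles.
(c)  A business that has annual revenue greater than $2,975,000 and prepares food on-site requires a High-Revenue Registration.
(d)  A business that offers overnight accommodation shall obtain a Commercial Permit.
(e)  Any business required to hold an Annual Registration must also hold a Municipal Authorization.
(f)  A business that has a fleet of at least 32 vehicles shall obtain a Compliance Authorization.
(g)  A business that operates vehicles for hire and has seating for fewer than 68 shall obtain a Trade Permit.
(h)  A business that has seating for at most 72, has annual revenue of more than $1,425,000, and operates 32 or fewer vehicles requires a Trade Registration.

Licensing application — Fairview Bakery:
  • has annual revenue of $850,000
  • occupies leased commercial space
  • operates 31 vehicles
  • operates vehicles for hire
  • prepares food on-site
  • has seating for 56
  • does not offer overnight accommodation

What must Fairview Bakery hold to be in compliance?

(a) operates vehicles for hire → Annual Registration required.
(b) seating 56 ≤ 76; vehicles 31 ≥ 28 → Municipal License required.
(c) revenue $850,000 ≤ $2,975,000; prepares food on-site → High-Revenue Registration not required.
(d) does not offer overnight accommodation → Commercial Permit not required.
(e) Annual Registration is required → Municipal Authorization also required.
(f) vehicles 31 < 32 → Compliance Authorization not required.
(g) operates vehicles for hire; seating 56 < 68 → Trade Permit required.
(h) seating 56 ≤ 72; revenue $850,000 ≤ $1,425,000; vehicles 31 ≤ 32 → Trade Registration not required.

Annual Registration, Municipal Authorization, Municipal License, Trade Permit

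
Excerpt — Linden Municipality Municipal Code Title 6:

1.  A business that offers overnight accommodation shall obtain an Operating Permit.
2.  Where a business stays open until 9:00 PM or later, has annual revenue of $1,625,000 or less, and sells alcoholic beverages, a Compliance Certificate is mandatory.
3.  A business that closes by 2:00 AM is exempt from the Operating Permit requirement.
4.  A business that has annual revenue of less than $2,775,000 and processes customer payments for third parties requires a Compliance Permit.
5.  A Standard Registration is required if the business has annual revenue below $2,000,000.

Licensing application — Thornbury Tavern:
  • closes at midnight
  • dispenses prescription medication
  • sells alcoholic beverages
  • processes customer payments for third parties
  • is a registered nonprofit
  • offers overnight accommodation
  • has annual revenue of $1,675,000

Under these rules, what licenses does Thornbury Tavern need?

Compliance Permit, Standard Registration

1. offers overnight accommodation → Operating Permit required.
2. closes midnight, after 9:00 PM; revenue $1,675,000 > $1,625,000; sells alcoholic beverages → Compliance Certificate not required.
3. closes midnight, at/before 2:00 AM → exempt from Operating Permit.
4. revenue $1,675,000 < $2,775,000; processes customer payments for third parties → Compliance Permit required.
5. revenue $1,675,000 < $2,000,000 → Standard Registration required.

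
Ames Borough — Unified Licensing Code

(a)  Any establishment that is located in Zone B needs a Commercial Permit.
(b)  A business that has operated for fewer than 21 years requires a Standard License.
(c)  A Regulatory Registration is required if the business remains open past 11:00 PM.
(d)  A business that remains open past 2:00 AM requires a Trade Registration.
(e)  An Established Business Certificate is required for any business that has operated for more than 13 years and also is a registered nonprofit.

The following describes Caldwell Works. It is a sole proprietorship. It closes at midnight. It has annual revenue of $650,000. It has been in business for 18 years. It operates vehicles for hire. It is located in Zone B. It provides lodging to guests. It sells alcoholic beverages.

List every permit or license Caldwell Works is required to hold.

Commercial Permit, Regulatory Registration, Standard License

(a) is located in Zone B → Commercial Permit required.
(b) years in business 18 < 21 → Standard License required.
(c) closes midnight, after 11:00 PM → Regulatory Registration required.
(d) closes midnight, at/before 2:00 AM → Trade Registration not required.
(e) years in business 18 > 13; is a sole proprietorship (not: is a registered nonprofit) → Established Business Certificate not required.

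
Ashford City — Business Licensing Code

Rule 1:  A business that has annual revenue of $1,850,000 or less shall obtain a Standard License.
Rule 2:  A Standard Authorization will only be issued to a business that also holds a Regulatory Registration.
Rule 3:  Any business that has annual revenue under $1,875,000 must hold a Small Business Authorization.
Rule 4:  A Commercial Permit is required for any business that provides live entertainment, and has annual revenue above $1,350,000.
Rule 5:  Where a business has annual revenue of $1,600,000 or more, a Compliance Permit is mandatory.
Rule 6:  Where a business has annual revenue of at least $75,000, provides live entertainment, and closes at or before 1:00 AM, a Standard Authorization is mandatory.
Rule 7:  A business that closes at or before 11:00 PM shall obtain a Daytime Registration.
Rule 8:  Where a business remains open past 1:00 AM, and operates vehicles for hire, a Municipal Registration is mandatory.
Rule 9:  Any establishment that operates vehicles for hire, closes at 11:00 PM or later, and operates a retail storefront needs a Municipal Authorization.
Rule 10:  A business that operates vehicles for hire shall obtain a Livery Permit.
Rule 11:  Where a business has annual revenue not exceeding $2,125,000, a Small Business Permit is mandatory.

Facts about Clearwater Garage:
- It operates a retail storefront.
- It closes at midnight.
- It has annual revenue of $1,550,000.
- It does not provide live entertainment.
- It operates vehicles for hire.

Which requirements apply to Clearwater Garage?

Livery Permit, Municipal Authorization, Small Business Authorization, Small Business Permit, Standard License

Rule 1: revenue $1,550,000 ≤ $1,850,000 → Standard License required.
Rule 2: Standard Authorization is not required → no effect.
Rule 3: revenue $1,550,000 < $1,875,000 → Small Business Authorization required.
Rule 4: does not provide live entertainment; revenue $1,550,000 > $1,350,000 → Commercial Permit not required.
Rule 5: revenue $1,550,000 < $1,600,000 → Compliance Permit not required.
Rule 6: revenue $1,550,000 ≥ $75,000; does not provide live entertainment; closes midnight, at/before 1:00 AM → Standard Authorization not required.
Rule 7: closes midnight, after 11:00 PM → Daytime Registration not required.
Rule 8: closes midnight, at/before 1:00 AM; operates vehicles for hire → Municipal Registration not required.
Rule 9: operates vehicles for hire; closes midnight, after 11:00 PM; operates a retail storefront → Municipal Authorization required.
Rule 10: operates vehicles for hire → Livery Permit required.
Rule 11: revenue $1,550,000 ≤ $2,125,000 → Small Business Permit required.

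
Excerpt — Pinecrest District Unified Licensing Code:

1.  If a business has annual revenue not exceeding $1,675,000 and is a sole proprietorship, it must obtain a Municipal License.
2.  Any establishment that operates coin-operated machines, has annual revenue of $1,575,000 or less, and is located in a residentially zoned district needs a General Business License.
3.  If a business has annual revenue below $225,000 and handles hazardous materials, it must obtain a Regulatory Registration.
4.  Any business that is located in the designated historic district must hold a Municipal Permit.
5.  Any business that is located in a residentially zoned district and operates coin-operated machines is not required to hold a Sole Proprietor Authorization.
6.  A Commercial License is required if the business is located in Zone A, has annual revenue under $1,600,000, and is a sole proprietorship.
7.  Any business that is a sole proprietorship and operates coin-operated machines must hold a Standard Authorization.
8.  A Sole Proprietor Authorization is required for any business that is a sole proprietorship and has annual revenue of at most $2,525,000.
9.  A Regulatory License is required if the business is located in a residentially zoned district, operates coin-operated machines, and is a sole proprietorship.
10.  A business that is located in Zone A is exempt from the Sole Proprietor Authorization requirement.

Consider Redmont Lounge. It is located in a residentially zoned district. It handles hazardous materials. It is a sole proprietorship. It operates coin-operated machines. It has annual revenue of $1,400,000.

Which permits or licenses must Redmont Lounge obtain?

1. revenue $1,400,000 ≤ $1,675,000; is a sole proprietorship → Municipal License required.
2. operates coin-operated machines; revenue $1,400,000 ≤ $1,575,000; is located in a residentially zoned district → General Business License required.
3. revenue $1,400,000 ≥ $225,000; handles hazardous materials → Regulatory Registration not required.
4. is located in a residentially zoned district (not: is located in the designated historic district) → Municipal Permit not required.
5. is located in a residentially zoned district; operates coin-operated machines → exempt from Sole Proprietor Authorization.
6. is located in a residentially zoned district (not: is located in Zone A); revenue $1,400,000 < $1,600,000; is a sole proprietorship → Commercial License not required.
7. is a sole proprietorship; operates coin-operated machines → Standard Authorization required.
8. is a sole proprietorship; revenue $1,400,000 ≤ $2,525,000 → Sole Proprietor Authorization required.
9. is located in a residentially zoned district; operates coin-operated machines; is a sole proprietorship → Regulatory License required.
10. is located in a residentially zoned district (not: is located in Zone A) → Sole Proprietor Authorization exemption does not apply.

General Business License, Municipal License, Regulatory License, Standard Authorization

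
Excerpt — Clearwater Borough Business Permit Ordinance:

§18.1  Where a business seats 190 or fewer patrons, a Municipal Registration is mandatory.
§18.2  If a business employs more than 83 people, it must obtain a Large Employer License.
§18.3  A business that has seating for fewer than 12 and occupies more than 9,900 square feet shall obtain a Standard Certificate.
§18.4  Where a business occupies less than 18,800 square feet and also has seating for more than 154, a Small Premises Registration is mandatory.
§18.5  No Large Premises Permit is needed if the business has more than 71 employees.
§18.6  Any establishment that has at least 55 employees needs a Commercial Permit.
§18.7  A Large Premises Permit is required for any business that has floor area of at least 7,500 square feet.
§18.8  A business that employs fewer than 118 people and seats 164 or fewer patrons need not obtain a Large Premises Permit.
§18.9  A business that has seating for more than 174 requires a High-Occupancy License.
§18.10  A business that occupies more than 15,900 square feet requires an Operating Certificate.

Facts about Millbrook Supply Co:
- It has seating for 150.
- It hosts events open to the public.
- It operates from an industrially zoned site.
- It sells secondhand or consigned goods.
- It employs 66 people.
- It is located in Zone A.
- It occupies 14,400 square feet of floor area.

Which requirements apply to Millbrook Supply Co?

Commercial Permit, Municipal Registration

§18.1 seating 150 ≤ 190 → Municipal Registration required.
§18.2 employees 66 ≤ 83 → Large Employer License not required.
§18.3 seating 150 ≥ 12; floor area 14,400 square feet > 9,900 square feet → Standard Certificate not required.
§18.4 floor area 14,400 square feet < 18,800 square feet; seating 150 ≤ 154 → Small Premises Registration not required.
§18.5 employees 66 ≤ 71 → Large Premises Permit exemption does not apply.
§18.6 employees 66 ≥ 55 → Commercial Permit required.
§18.7 floor area 14,400 square feet ≥ 7,500 square feet → Large Premises Permit required.
§18.8 employees 66 < 118; seating 150 ≤ 164 → exempt from Large Premises Permit.
§18.9 seating 150 ≤ 174 → High-Occupancy License not required.
§18.10 floor area 14,400 square feet ≤ 15,900 square feet → Operating Certificate not required.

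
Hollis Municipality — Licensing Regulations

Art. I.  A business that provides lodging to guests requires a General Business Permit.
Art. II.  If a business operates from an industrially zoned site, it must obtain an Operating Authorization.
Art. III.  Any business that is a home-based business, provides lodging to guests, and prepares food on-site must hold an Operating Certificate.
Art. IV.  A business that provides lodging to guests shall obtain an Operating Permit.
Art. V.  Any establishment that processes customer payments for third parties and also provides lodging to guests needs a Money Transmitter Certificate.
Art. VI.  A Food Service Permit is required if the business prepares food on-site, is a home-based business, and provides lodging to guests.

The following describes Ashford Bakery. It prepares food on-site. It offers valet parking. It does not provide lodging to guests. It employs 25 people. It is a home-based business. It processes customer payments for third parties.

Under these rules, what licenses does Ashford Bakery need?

None

Art. I. does not provide lodging to guests → General Business Permit not required.
Art. II. is a home-based business (not: operates from an industrially zoned site) → Operating Authorization not required.
Art. III. is a home-based business; does not provide lodging to guests; prepares food on-site → Operating Certificate not required.
Art. IV. does not provide lodging to guests → Operating Permit not required.
Art. V. processes customer payments for third parties; does not provide lodging to guests → Money Transmitter Certificate not required.
Art. VI. prepares food on-site; is a home-based business; does not provide lodging to guests → Food Service Permit not required.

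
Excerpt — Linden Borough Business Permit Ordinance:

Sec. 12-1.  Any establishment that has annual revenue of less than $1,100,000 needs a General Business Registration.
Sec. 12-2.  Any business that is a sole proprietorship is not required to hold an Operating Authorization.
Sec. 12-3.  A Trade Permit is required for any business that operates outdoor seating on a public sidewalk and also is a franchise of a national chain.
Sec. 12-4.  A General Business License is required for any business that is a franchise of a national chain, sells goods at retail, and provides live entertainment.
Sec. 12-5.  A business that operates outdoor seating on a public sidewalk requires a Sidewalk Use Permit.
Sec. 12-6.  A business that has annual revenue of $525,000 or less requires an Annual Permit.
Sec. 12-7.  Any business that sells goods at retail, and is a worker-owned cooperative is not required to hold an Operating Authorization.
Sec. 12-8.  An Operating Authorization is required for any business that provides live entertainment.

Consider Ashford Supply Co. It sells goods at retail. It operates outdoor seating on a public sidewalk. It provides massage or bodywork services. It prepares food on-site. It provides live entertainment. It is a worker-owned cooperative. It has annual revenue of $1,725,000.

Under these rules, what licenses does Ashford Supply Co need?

Sidewalk Use Permit

Sec. 12-1. revenue $1,725,000 ≥ $1,100,000 → General Business Registration not required.
Sec. 12-2. is a worker-owned cooperative (not: is a sole proprietorship) → Operating Authorization exemption does not apply.
Sec. 12-3. operates outdoor seating on a public sidewalk; is a worker-owned cooperative (not: is a franchise of a national chain) → Trade Permit not required.
Sec. 12-4. is a worker-owned cooperative (not: is a franchise of a national chain); sells goods at retail; provides live entertainment → General Business License not required.
Sec. 12-5. operates outdoor seating on a public sidewalk → Sidewalk Use Permit required.
Sec. 12-6. revenue $1,725,000 > $525,000 → Annual Permit not required.
Sec. 12-7. sells goods at retail; is a worker-owned cooperative → exempt from Operating Authorization.
Sec. 12-8. provides live entertainment → Operating Authorization required.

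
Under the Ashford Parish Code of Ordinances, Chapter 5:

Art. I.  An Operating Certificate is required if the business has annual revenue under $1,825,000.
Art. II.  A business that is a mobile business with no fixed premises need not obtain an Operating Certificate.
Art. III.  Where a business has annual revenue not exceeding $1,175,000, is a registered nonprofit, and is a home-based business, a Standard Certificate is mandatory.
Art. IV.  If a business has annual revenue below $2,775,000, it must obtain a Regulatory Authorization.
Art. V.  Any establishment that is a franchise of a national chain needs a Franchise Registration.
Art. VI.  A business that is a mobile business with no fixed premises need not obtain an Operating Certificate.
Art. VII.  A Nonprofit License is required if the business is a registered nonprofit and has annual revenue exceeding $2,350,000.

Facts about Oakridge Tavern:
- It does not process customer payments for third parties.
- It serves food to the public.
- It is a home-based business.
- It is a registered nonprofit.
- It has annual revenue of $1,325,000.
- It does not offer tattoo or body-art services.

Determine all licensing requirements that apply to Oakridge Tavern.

Operating Certificate, Regulatory Authorization

Art. I. revenue $1,325,000 < $1,825,000 → Operating Certificate required.
Art. II. is a home-based business (not: is a mobile business with no fixed premises) → Operating Certificate exemption does not apply.
Art. III. revenue $1,325,000 > $1,175,000; is a registered nonprofit; is a home-based business → Standard Certificate not required.
Art. IV. revenue $1,325,000 < $2,775,000 → Regulatory Authorization required.
Art. V. is a registered nonprofit (not: is a franchise of a national chain) → Franchise Registration not required.
Art. VI. is a home-based business (not: is a mobile business with no fixed premises) → Operating Certificate exemption does not apply.
Art. VII. is a registered nonprofit; revenue $1,325,000 ≤ $2,350,000 → Nonprofit License not required.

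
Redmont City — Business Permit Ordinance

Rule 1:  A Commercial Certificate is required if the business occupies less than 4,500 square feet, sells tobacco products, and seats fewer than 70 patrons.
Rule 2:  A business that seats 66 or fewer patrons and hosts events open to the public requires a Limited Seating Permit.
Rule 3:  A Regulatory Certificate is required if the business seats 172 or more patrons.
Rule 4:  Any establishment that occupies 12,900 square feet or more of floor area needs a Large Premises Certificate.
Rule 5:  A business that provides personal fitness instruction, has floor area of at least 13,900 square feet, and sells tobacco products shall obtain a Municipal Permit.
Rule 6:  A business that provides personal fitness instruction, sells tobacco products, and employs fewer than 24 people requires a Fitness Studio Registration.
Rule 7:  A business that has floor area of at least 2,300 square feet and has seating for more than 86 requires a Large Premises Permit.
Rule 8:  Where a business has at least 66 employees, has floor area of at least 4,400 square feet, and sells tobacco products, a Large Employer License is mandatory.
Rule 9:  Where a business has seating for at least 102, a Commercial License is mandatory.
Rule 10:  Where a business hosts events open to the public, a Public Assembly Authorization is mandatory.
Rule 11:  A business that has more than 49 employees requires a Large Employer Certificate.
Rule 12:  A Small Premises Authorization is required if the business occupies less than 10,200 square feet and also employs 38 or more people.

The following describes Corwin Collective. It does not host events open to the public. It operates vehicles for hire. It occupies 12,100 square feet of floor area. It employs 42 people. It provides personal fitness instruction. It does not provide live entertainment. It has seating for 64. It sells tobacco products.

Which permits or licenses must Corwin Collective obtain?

None

Rule 1: floor area 12,100 square feet ≥ 4,500 square feet; sells tobacco products; seating 64 < 70 → Commercial Certificate not required.
Rule 2: seating 64 ≤ 66; does not host events open to the public → Limited Seating Permit not required.
Rule 3: seating 64 < 172 → Regulatory Certificate not required.
Rule 4: floor area 12,100 square feet < 12,900 square feet → Large Premises Certificate not required.
Rule 5: provides personal fitness instruction; floor area 12,100 square feet < 13,900 square feet; sells tobacco products → Municipal Permit not required.
Rule 6: provides personal fitness instruction; sells tobacco products; employees 42 ≥ 24 → Fitness Studio Registration not required.
Rule 7: floor area 12,100 square feet ≥ 2,300 square feet; seating 64 ≤ 86 → Large Premises Permit not required.
Rule 8: employees 42 < 66; floor area 12,100 square feet ≥ 4,400 square feet; sells tobacco products → Large Employer License not required.
Rule 9: seating 64 < 102 → Commercial License not required.
Rule 10: does not host events open to the public → Public Assembly Authorization not required.
Rule 11: employees 42 ≤ 49 → Large Employer Certificate not required.
Rule 12: floor area 12,100 square feet ≥ 10,200 square feet; employees 42 ≥ 38 → Small Premises Authorization not required.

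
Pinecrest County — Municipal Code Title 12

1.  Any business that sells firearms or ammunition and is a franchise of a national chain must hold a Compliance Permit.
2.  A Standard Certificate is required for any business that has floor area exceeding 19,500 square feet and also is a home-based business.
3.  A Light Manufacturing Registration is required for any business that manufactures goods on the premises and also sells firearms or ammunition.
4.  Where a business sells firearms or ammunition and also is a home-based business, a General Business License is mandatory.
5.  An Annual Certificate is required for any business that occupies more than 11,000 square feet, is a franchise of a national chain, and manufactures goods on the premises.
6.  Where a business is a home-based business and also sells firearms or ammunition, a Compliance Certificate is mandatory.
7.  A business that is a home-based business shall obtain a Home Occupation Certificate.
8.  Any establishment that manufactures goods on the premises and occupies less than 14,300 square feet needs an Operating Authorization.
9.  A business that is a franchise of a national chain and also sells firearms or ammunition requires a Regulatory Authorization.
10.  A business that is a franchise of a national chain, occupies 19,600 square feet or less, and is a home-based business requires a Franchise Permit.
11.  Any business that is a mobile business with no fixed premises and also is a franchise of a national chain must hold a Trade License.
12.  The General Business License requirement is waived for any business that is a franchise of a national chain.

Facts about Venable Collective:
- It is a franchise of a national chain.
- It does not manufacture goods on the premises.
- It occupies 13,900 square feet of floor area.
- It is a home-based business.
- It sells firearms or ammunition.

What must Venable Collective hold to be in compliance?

1. sells firearms or ammunition; is a franchise of a national chain → Compliance Permit required.
2. floor area 13,900 square feet ≤ 19,500 square feet; is a home-based business → Standard Certificate not required.
3. does not manufacture goods on the premises; sells firearms or ammunition → Light Manufacturing Registration not required.
4. sells firearms or ammunition; is a home-based business → General Business License required.
5. floor area 13,900 square feet > 11,000 square feet; is a franchise of a national chain; does not manufacture goods on the premises → Annual Certificate not required.
6. is a home-based business; sells firearms or ammunition → Compliance Certificate required.
7. is a home-based business → Home Occupation Certificate required.
8. does not manufacture goods on the premises; floor area 13,900 square feet < 14,300 square feet → Operating Authorization not required.
9. is a franchise of a national chain; sells firearms or ammunition → Regulatory Authorization required.
10. is a franchise of a national chain; floor area 13,900 square feet ≤ 19,600 square feet; is a home-based business → Franchise Permit required.
11. is a home-based business (not: is a mobile business with no fixed premises); is a franchise of a national chain → Trade License not required.
12. is a franchise of a national chain → exempt from General Business License.

Compliance Certificate, Compliance Permit, Franchise Permit, Home Occupation Certificate, Regulatory Authorization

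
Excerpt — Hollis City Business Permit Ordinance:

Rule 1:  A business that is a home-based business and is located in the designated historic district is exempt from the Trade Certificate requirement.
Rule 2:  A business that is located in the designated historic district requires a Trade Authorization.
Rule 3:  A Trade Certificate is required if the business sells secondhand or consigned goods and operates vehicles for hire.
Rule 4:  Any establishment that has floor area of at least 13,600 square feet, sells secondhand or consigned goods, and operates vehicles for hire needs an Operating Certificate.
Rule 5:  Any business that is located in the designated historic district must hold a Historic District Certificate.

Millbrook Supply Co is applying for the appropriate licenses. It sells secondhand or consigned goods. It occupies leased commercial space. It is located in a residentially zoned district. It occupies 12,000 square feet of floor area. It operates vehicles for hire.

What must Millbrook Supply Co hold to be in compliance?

Trade Certificate

Rule 1: occupies leased commercial space (not: is a home-based business); is located in a residentially zoned district (not: is located in the designated historic district) → Trade Certificate exemption does not apply.
Rule 2: is located in a residentially zoned district (not: is located in the designated historic district) → Trade Authorization not required.
Rule 3: sells secondhand or consigned goods; operates vehicles for hire → Trade Certificate required.
Rule 4: floor area 12,000 square feet < 13,600 square feet; sells secondhand or consigned goods; operates vehicles for hire → Operating Certificate not required.
Rule 5: is located in a residentially zoned district (not: is located in the designated historic district) → Historic District Certificate not required.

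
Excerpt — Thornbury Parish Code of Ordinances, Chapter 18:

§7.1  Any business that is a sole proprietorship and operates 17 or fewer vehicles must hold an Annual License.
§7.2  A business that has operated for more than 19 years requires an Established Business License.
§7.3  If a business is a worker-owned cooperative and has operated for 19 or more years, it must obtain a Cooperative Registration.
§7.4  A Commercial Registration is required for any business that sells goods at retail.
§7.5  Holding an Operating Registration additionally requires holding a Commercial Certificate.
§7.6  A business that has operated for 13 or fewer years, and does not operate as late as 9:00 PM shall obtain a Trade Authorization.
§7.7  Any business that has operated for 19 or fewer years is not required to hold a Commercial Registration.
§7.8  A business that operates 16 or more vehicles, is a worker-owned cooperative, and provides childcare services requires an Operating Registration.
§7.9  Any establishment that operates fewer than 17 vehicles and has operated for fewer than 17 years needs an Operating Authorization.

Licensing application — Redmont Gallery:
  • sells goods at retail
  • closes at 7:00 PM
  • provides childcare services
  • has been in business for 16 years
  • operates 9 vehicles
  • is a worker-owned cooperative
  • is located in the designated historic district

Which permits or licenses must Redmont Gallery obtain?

§7.1 is a worker-owned cooperative (not: is a sole proprietorship); vehicles 9 ≤ 17 → Annual License not required.
§7.2 years in business 16 ≤ 19 → Established Business License not required.
§7.3 is a worker-owned cooperative; years in business 16 < 19 → Cooperative Registration not required.
§7.4 sells goods at retail → Commercial Registration required.
§7.5 Operating Registration is not required → no effect.
§7.6 years in business 16 > 13; closes 7:00 PM, at/before 9:00 PM → Trade Authorization not required.
§7.7 years in business 16 ≤ 19 → exempt from Commercial Registration.
§7.8 vehicles 9 < 16; is a worker-owned cooperative; provides childcare services → Operating Registration not required.
§7.9 vehicles 9 < 17; years in business 16 < 17 → Operating Authorization required.

Operating Authorization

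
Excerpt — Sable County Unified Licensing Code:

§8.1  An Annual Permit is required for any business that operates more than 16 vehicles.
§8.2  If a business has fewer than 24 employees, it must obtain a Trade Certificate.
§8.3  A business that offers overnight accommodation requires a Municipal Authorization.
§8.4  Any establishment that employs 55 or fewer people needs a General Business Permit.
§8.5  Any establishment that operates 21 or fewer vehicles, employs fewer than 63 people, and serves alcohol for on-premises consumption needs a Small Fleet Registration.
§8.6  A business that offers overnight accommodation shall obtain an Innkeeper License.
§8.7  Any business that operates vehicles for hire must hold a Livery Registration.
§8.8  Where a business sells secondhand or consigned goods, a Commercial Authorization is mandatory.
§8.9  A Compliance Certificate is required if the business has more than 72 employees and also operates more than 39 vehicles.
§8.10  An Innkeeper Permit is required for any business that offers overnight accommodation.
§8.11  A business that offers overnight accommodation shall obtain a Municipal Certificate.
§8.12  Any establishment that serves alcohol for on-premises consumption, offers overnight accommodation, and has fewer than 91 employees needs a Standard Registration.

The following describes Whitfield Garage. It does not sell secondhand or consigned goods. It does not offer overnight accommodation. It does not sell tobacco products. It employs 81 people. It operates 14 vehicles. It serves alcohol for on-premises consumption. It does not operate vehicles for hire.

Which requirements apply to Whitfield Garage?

None

§8.1 vehicles 14 ≤ 16 → Annual Permit not required.
§8.2 employees 81 ≥ 24 → Trade Certificate not required.
§8.3 does not offer overnight accommodation → Municipal Authorization not required.
§8.4 employees 81 > 55 → General Business Permit not required.
§8.5 vehicles 14 ≤ 21; employees 81 ≥ 63; serves alcohol for on-premises consumption → Small Fleet Registration not required.
§8.6 does not offer overnight accommodation → Innkeeper License not required.
§8.7 does not operate vehicles for hire → Livery Registration not required.
§8.8 does not sell secondhand or consigned goods → Commercial Authorization not required.
§8.9 employees 81 > 72; vehicles 14 ≤ 39 → Compliance Certificate not required.
§8.10 does not offer overnight accommodation → Innkeeper Permit not required.
§8.11 does not offer overnight accommodation → Municipal Certificate not required.
§8.12 serves alcohol for on-premises consumption; does not offer overnight accommodation; employees 81 < 91 → Standard Registration not required.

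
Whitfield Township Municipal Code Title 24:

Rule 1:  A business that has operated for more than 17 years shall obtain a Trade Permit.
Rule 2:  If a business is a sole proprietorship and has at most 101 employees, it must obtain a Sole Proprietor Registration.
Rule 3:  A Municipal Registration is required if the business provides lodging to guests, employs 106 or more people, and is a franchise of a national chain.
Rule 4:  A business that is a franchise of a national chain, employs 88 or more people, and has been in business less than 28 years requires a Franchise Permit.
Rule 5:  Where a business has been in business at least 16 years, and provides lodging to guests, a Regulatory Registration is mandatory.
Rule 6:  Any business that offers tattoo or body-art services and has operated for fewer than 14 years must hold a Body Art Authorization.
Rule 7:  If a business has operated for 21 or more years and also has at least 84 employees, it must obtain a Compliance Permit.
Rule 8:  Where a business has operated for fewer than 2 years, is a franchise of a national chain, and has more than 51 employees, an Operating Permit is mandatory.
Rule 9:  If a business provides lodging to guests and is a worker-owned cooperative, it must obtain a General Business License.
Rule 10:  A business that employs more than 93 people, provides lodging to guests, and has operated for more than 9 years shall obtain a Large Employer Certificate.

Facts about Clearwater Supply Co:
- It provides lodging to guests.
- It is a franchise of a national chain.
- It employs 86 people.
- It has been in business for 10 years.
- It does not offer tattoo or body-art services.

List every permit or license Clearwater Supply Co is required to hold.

Rule 1: years in business 10 ≤ 17 → Trade Permit not required.
Rule 2: is a franchise of a national chain (not: is a sole proprietorship); employees 86 ≤ 101 → Sole Proprietor Registration not required.
Rule 3: provides lodging to guests; employees 86 < 106; is a franchise of a national chain → Municipal Registration not required.
Rule 4: is a franchise of a national chain; employees 86 < 88; years in business 10 < 28 → Franchise Permit not required.
Rule 5: years in business 10 < 16; provides lodging to guests → Regulatory Registration not required.
Rule 6: does not offer tattoo or body-art services; years in business 10 < 14 → Body Art Authorization not required.
Rule 7: years in business 10 < 21; employees 86 ≥ 84 → Compliance Permit not required.
Rule 8: years in business 10 ≥ 2; is a franchise of a national chain; employees 86 > 51 → Operating Permit not required.
Rule 9: provides lodging to guests; is a franchise of a national chain (not: is a worker-owned cooperative) → General Business License not required.
Rule 10: employees 86 ≤ 93; provides lodging to guests; years in business 10 > 9 → Large Employer Certificate not required.

None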